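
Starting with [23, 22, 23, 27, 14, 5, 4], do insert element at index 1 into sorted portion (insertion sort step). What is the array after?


After one pass: [22, 23, 23, 27, 14, 5, 4]


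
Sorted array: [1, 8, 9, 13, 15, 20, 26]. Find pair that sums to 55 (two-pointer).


Two pointers: lo=0, hi=6
No pair sums to 55


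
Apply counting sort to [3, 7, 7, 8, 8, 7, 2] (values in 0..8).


Count array: [0, 0, 1, 1, 0, 0, 0, 3, 2]
Reconstruct: [2, 3, 7, 7, 7, 8, 8]


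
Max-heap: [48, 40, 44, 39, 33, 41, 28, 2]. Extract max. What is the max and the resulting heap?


Max = 48
Replace root with last, heapify down
Resulting heap: [44, 40, 41, 39, 33, 2, 28]


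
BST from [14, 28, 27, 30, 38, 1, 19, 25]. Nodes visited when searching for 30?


BST root = 14
Search for 30: compare at each node
Path: [14, 28, 30]


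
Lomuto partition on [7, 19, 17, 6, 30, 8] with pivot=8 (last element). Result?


Elements <= 8 go left of pivot.
Result: [7, 6, 8, 19, 30, 17], pivot at index 2


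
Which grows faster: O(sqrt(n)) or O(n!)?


sublinear grows slower than factorial
O(sqrt(n)) is asymptotically smaller; O(n!) grows faster


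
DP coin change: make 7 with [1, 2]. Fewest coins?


dp[0]=0; dp[i]=1+min(dp[i-c] for c in coins)
...dp[2]=1, dp[3]=2, dp[4]=2, dp[5]=3, dp[6]=3, dp[7]=4
Minimum coins for 7 = 4


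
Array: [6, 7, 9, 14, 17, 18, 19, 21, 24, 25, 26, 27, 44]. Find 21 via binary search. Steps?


Search for 21:
[0,12] mid=6 arr[6]=19
[7,12] mid=9 arr[9]=25
[7,8] mid=7 arr[7]=21
Total: 3 comparisons


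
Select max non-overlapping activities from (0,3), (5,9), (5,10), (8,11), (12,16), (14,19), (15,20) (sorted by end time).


Greedy: pick earliest-ending, then skip overlaps.
Selected (3 activities): [(0, 3), (5, 9), (12, 16)]


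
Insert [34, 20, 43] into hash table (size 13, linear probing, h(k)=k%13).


Insertions: 34->slot 8; 20->slot 7; 43->slot 4
Table: [None, None, None, None, 43, None, None, 20, 34, None, None, None, None]


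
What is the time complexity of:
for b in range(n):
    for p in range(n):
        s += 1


Per nesting level: O(n) * O(n) = O(n^2)
Complexity: O(n^2)


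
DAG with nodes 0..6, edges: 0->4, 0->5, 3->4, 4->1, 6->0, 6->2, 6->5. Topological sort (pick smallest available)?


Kahn's algorithm, process smallest node first
Order: [3, 6, 0, 2, 4, 1, 5]


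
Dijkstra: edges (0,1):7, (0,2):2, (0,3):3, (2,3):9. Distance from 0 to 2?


Dijkstra from 0:
Distances: {0: 0, 1: 7, 2: 2, 3: 3}
Shortest distance to 2 = 2, path = [0, 2]


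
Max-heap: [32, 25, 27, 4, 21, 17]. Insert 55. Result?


Append 55: [32, 25, 27, 4, 21, 17, 55]
Bubble up: swap idx 6(55) with idx 2(27); swap idx 2(55) with idx 0(32)
Result: [55, 25, 32, 4, 21, 17, 27]


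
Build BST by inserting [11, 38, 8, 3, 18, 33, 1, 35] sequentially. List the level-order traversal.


Root = 11; build tree by BST insertion.
Level-Order traversal: [11, 8, 38, 3, 18, 1, 33, 35]


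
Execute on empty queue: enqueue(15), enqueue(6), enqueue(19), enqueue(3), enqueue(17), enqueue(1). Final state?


enqueue(15) -> [15]
enqueue(6) -> [15, 6]
enqueue(19) -> [15, 6, 19]
enqueue(3) -> [15, 6, 19, 3]
enqueue(17) -> [15, 6, 19, 3, 17]
enqueue(1) -> [15, 6, 19, 3, 17, 1]
Final queue (front to back): [15, 6, 19, 3, 17, 1]


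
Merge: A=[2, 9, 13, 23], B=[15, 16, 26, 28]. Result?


Compare heads, take smaller each step.
Merged: [2, 9, 13, 15, 16, 23, 26, 28]


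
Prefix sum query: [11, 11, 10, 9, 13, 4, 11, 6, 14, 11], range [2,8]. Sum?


Prefix sums: [0, 11, 22, 32, 41, 54, 58, 69, 75, 89, 100]
Sum[2..8] = prefix[9] - prefix[2] = 89 - 22 = 67


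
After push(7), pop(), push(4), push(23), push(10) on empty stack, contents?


push(7) -> [7]
pop() returns 7 -> []
push(4) -> [4]
push(23) -> [4, 23]
push(10) -> [4, 23, 10]
Final stack (bottom to top): [4, 23, 10]


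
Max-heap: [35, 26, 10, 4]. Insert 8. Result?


Append 8: [35, 26, 10, 4, 8]
Bubble up: no swaps needed
Result: [35, 26, 10, 4, 8]


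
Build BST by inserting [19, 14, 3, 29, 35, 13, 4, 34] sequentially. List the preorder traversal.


Root = 19; build tree by BST insertion.
Preorder traversal: [19, 14, 3, 13, 4, 29, 35, 34]


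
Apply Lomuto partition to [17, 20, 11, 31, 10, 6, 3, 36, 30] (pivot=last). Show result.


Elements <= 30 go left of pivot.
Result: [17, 20, 11, 10, 6, 3, 30, 36, 31], pivot at index 6


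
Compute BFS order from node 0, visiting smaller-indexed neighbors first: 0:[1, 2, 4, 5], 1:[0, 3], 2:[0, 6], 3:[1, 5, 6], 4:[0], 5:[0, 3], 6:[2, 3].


BFS queue: start with [0]
Visit order: [0, 1, 2, 4, 5, 3, 6]


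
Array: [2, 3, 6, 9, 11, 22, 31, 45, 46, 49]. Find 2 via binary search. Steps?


Search for 2:
[0,9] mid=4 arr[4]=11
[0,3] mid=1 arr[1]=3
[0,0] mid=0 arr[0]=2
Total: 3 comparisons


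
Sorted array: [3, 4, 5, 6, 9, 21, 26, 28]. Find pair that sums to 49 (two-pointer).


Two pointers: lo=0, hi=7
Found pair: (21, 28) summing to 49


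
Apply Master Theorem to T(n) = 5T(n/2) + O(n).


a=5, b=2, c=1. log_2(5)=2.322 > c=1. Case 1: O(n^log_b(a)) = O(n^2.322)
Complexity: O(n^2.322)


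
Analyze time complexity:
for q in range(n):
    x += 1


Per nesting level: O(n) = O(n)
Complexity: O(n)


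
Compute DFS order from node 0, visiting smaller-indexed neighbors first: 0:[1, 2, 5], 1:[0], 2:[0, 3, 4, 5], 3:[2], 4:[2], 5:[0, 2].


DFS stack-based: start with [0]
Visit order: [0, 1, 2, 3, 4, 5]


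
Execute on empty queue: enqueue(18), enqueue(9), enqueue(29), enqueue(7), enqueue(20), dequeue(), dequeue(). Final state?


enqueue(18) -> [18]
enqueue(9) -> [18, 9]
enqueue(29) -> [18, 9, 29]
enqueue(7) -> [18, 9, 29, 7]
enqueue(20) -> [18, 9, 29, 7, 20]
dequeue() returns 18 -> [9, 29, 7, 20]
dequeue() returns 9 -> [29, 7, 20]
Final queue (front to back): [29, 7, 20]


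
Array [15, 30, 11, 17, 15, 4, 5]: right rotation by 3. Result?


Right rotate by 3: [15, 4, 5, 15, 30, 11, 17]


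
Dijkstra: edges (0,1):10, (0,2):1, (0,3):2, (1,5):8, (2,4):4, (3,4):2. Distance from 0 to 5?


Dijkstra from 0:
Distances: {0: 0, 1: 10, 2: 1, 3: 2, 4: 4, 5: 18}
Shortest distance to 5 = 18, path = [0, 1, 5]


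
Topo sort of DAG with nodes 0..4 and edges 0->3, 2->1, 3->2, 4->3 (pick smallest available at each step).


Kahn's algorithm, process smallest node first
Order: [0, 4, 3, 2, 1]


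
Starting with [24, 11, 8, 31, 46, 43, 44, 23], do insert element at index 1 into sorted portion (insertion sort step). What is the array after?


After one pass: [11, 24, 8, 31, 46, 43, 44, 23]


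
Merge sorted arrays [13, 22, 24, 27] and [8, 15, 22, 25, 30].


Compare heads, take smaller each step.
Merged: [8, 13, 15, 22, 22, 24, 25, 27, 30]


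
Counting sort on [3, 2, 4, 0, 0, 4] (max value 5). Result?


Count array: [2, 0, 1, 1, 2, 0]
Reconstruct: [0, 0, 2, 3, 4, 4]


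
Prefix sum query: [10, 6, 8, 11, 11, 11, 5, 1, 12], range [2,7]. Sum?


Prefix sums: [0, 10, 16, 24, 35, 46, 57, 62, 63, 75]
Sum[2..7] = prefix[8] - prefix[2] = 63 - 16 = 47


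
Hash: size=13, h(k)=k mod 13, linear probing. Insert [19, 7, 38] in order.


Insertions: 19->slot 6; 7->slot 7; 38->slot 12
Table: [None, None, None, None, None, None, 19, 7, None, None, None, None, 38]


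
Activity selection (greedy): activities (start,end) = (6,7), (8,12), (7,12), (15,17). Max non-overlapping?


Greedy: pick earliest-ending, then skip overlaps.
Selected (3 activities): [(6, 7), (8, 12), (15, 17)]


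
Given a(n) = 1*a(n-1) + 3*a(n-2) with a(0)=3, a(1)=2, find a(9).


Build bottom-up:
...a(7)=554, a(8)=1307, a(9)=1*1307+3*554=2969


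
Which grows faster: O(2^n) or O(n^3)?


cubic grows slower than exponential
O(n^3) is asymptotically smaller; O(2^n) grows faster


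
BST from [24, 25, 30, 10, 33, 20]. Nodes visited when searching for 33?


BST root = 24
Search for 33: compare at each node
Path: [24, 25, 30, 33]


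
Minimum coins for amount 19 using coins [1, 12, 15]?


dp[0]=0; dp[i]=1+min(dp[i-c] for c in coins)
...dp[14]=3, dp[15]=1, dp[16]=2, dp[17]=3, dp[18]=4, dp[19]=5
Minimum coins for 19 = 5


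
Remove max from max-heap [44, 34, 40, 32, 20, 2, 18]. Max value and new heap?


Max = 44
Replace root with last, heapify down
Resulting heap: [40, 34, 18, 32, 20, 2]


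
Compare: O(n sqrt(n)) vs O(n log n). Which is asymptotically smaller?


linearithmic grows slower than n^1.5
O(n log n) is asymptotically smaller; O(n sqrt(n)) grows faster


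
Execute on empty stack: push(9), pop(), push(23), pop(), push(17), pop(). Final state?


push(9) -> [9]
pop() returns 9 -> []
push(23) -> [23]
pop() returns 23 -> []
push(17) -> [17]
pop() returns 17 -> []
Final stack (bottom to top): []


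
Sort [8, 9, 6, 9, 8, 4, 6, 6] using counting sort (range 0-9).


Count array: [0, 0, 0, 0, 1, 0, 3, 0, 2, 2]
Reconstruct: [4, 6, 6, 6, 8, 8, 9, 9]


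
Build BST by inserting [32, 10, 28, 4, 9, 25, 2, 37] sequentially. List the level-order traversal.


Root = 32; build tree by BST insertion.
Level-Order traversal: [32, 10, 37, 4, 28, 2, 9, 25]


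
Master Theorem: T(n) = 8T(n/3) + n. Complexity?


a=8, b=3, c=1. log_3(8)=1.893 > c=1. Case 1: O(n^log_b(a)) = O(n^1.893)
Complexity: O(n^1.893)


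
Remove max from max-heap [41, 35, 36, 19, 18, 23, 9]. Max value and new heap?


Max = 41
Replace root with last, heapify down
Resulting heap: [36, 35, 23, 19, 18, 9]


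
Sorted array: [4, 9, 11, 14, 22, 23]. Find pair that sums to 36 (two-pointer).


Two pointers: lo=0, hi=5
Found pair: (14, 22) summing to 36


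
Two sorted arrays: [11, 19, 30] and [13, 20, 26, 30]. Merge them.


Compare heads, take smaller each step.
Merged: [11, 13, 19, 20, 26, 30, 30]


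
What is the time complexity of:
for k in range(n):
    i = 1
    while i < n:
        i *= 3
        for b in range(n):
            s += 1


Per nesting level: O(n) * O(log n) * O(n) = O(n^2 log n)
Complexity: O(n^2 log n)


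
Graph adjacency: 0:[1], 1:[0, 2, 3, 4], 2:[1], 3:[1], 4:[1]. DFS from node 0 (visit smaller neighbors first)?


DFS stack-based: start with [0]
Visit order: [0, 1, 2, 3, 4]


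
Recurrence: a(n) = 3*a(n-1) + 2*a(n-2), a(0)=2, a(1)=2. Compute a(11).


Build bottom-up:
...a(9)=69842, a(10)=248746, a(11)=3*248746+2*69842=885922


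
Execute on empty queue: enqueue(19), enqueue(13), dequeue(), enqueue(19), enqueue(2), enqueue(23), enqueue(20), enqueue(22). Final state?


enqueue(19) -> [19]
enqueue(13) -> [19, 13]
dequeue() returns 19 -> [13]
enqueue(19) -> [13, 19]
enqueue(2) -> [13, 19, 2]
enqueue(23) -> [13, 19, 2, 23]
enqueue(20) -> [13, 19, 2, 23, 20]
enqueue(22) -> [13, 19, 2, 23, 20, 22]
Final queue (front to back): [13, 19, 2, 23, 20, 22]


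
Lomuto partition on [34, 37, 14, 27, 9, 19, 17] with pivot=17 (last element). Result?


Elements <= 17 go left of pivot.
Result: [14, 9, 17, 27, 37, 19, 34], pivot at index 2


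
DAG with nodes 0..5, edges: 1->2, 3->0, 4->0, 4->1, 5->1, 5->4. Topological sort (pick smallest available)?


Kahn's algorithm, process smallest node first
Order: [3, 5, 4, 0, 1, 2]


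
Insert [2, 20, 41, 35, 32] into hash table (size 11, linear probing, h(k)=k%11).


Insertions: 2->slot 2; 20->slot 9; 41->slot 8; 35->slot 3; 32->slot 10
Table: [None, None, 2, 35, None, None, None, None, 41, 20, 32]


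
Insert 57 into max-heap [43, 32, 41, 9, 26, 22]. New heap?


Append 57: [43, 32, 41, 9, 26, 22, 57]
Bubble up: swap idx 6(57) with idx 2(41); swap idx 2(57) with idx 0(43)
Result: [57, 32, 43, 9, 26, 22, 41]


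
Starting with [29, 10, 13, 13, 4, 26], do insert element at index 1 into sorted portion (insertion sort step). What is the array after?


After one pass: [10, 29, 13, 13, 4, 26]


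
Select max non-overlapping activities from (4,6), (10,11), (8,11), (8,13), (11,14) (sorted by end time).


Greedy: pick earliest-ending, then skip overlaps.
Selected (3 activities): [(4, 6), (10, 11), (11, 14)]


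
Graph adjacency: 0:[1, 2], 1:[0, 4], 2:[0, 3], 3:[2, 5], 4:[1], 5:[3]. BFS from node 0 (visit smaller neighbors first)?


BFS queue: start with [0]
Visit order: [0, 1, 2, 4, 3, 5]


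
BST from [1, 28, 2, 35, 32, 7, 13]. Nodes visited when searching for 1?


BST root = 1
Search for 1: compare at each node
Path: [1]


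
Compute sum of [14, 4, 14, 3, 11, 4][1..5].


Prefix sums: [0, 14, 18, 32, 35, 46, 50]
Sum[1..5] = prefix[6] - prefix[1] = 50 - 14 = 36


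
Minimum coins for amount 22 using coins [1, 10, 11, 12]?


dp[0]=0; dp[i]=1+min(dp[i-c] for c in coins)
...dp[17]=6, dp[18]=7, dp[19]=8, dp[20]=2, dp[21]=2, dp[22]=2
Minimum coins for 22 = 2


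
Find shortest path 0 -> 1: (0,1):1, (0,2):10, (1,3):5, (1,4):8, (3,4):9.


Dijkstra from 0:
Distances: {0: 0, 1: 1, 2: 10, 3: 6, 4: 9}
Shortest distance to 1 = 1, path = [0, 1]


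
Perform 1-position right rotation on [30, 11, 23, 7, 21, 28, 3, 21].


Right rotate by 1: [21, 30, 11, 23, 7, 21, 28, 3]


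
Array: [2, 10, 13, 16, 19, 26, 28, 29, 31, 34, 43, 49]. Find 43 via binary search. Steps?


Search for 43:
[0,11] mid=5 arr[5]=26
[6,11] mid=8 arr[8]=31
[9,11] mid=10 arr[10]=43
Total: 3 comparisons


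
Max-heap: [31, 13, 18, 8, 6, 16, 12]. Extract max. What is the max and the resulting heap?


Max = 31
Replace root with last, heapify down
Resulting heap: [18, 13, 16, 8, 6, 12]


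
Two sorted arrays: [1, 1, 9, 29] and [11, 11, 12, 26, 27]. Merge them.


Compare heads, take smaller each step.
Merged: [1, 1, 9, 11, 11, 12, 26, 27, 29]


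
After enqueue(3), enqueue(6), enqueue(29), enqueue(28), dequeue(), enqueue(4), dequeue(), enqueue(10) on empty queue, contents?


enqueue(3) -> [3]
enqueue(6) -> [3, 6]
enqueue(29) -> [3, 6, 29]
enqueue(28) -> [3, 6, 29, 28]
dequeue() returns 3 -> [6, 29, 28]
enqueue(4) -> [6, 29, 28, 4]
dequeue() returns 6 -> [29, 28, 4]
enqueue(10) -> [29, 28, 4, 10]
Final queue (front to back): [29, 28, 4, 10]


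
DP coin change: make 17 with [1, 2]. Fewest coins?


dp[0]=0; dp[i]=1+min(dp[i-c] for c in coins)
...dp[12]=6, dp[13]=7, dp[14]=7, dp[15]=8, dp[16]=8, dp[17]=9
Minimum coins for 17 = 9


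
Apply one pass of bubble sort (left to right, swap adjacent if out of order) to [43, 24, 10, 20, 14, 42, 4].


After one pass: [24, 10, 20, 14, 42, 4, 43]


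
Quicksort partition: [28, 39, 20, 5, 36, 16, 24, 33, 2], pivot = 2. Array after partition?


Elements <= 2 go left of pivot.
Result: [2, 39, 20, 5, 36, 16, 24, 33, 28], pivot at index 0


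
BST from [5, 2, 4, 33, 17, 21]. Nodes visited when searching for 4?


BST root = 5
Search for 4: compare at each node
Path: [5, 2, 4]


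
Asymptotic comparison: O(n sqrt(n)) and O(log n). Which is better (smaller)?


logarithmic grows slower than n^1.5
O(log n) is asymptotically smaller; O(n sqrt(n)) grows faster


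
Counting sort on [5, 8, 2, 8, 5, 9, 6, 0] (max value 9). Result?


Count array: [1, 0, 1, 0, 0, 2, 1, 0, 2, 1]
Reconstruct: [0, 2, 5, 5, 6, 8, 8, 9]


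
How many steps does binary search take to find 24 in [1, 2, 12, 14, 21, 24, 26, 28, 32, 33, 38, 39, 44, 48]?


Search for 24:
[0,13] mid=6 arr[6]=26
[0,5] mid=2 arr[2]=12
[3,5] mid=4 arr[4]=21
[5,5] mid=5 arr[5]=24
Total: 4 comparisons


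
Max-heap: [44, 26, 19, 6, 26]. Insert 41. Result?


Append 41: [44, 26, 19, 6, 26, 41]
Bubble up: swap idx 5(41) with idx 2(19)
Result: [44, 26, 41, 6, 26, 19]


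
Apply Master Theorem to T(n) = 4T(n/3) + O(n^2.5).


a=4, b=3, c=2.5. log_3(4)=1.262 < c=2.5. Case 3: O(n^c) = O(n^2.500)
Complexity: O(n^2.500)


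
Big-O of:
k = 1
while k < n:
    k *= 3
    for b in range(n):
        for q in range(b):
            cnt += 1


Per nesting level: O(log n) * O(n) * O(n) [triangular over b] = O(n^2 log n)
Complexity: O(n^2 log n)


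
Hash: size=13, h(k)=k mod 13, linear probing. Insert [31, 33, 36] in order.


Insertions: 31->slot 5; 33->slot 7; 36->slot 10
Table: [None, None, None, None, None, 31, None, 33, None, None, 36, None, None]


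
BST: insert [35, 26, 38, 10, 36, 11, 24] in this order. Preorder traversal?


Root = 35; build tree by BST insertion.
Preorder traversal: [35, 26, 10, 11, 24, 38, 36]


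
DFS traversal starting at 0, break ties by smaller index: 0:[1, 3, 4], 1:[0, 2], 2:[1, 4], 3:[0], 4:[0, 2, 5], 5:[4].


DFS stack-based: start with [0]
Visit order: [0, 1, 2, 4, 5, 3]


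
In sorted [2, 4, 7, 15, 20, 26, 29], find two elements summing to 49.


Two pointers: lo=0, hi=6
Found pair: (20, 29) summing to 49


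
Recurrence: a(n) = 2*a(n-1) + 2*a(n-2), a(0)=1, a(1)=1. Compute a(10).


Build bottom-up:
...a(8)=1552, a(9)=4240, a(10)=2*4240+2*1552=11584


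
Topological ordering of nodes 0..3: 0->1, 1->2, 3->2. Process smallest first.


Kahn's algorithm, process smallest node first
Order: [0, 1, 3, 2]


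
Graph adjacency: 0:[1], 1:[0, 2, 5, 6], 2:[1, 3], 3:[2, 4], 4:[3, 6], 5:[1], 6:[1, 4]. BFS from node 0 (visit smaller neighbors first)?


BFS queue: start with [0]
Visit order: [0, 1, 2, 5, 6, 3, 4]


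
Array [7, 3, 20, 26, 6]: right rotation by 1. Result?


Right rotate by 1: [6, 7, 3, 20, 26]


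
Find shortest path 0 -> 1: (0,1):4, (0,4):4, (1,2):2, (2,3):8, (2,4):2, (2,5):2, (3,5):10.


Dijkstra from 0:
Distances: {0: 0, 1: 4, 2: 6, 3: 14, 4: 4, 5: 8}
Shortest distance to 1 = 4, path = [0, 1]


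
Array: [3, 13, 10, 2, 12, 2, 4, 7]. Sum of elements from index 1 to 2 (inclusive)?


Prefix sums: [0, 3, 16, 26, 28, 40, 42, 46, 53]
Sum[1..2] = prefix[3] - prefix[1] = 26 - 3 = 23


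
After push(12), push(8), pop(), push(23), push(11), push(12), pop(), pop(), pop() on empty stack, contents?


push(12) -> [12]
push(8) -> [12, 8]
pop() returns 8 -> [12]
push(23) -> [12, 23]
push(11) -> [12, 23, 11]
push(12) -> [12, 23, 11, 12]
pop() returns 12 -> [12, 23, 11]
pop() returns 11 -> [12, 23]
pop() returns 23 -> [12]
Final stack (bottom to top): [12]


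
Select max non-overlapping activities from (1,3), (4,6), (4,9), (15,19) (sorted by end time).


Greedy: pick earliest-ending, then skip overlaps.
Selected (3 activities): [(1, 3), (4, 6), (15, 19)]


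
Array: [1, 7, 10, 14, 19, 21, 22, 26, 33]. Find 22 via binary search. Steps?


Search for 22:
[0,8] mid=4 arr[4]=19
[5,8] mid=6 arr[6]=22
Total: 2 comparisons


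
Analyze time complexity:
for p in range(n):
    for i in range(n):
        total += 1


Per nesting level: O(n) * O(n) = O(n^2)
Complexity: O(n^2)


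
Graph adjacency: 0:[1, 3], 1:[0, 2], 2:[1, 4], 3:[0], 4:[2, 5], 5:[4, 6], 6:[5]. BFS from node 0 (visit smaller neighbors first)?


BFS queue: start with [0]
Visit order: [0, 1, 3, 2, 4, 5, 6]


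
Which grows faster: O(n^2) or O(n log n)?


linearithmic grows slower than quadratic
O(n log n) is asymptotically smaller; O(n^2) grows faster


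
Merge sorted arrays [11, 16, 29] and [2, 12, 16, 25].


Compare heads, take smaller each step.
Merged: [2, 11, 12, 16, 16, 25, 29]


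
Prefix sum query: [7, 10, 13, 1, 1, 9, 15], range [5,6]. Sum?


Prefix sums: [0, 7, 17, 30, 31, 32, 41, 56]
Sum[5..6] = prefix[7] - prefix[5] = 56 - 32 = 24


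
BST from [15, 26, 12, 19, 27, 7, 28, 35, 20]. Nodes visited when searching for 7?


BST root = 15
Search for 7: compare at each node
Path: [15, 12, 7]


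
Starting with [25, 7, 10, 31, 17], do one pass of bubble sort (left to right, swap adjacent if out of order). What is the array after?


After one pass: [7, 10, 25, 17, 31]


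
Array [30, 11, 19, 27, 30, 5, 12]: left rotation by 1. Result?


Left rotate by 1: [11, 19, 27, 30, 5, 12, 30]


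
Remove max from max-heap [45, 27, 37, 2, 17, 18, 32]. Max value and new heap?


Max = 45
Replace root with last, heapify down
Resulting heap: [37, 27, 32, 2, 17, 18]


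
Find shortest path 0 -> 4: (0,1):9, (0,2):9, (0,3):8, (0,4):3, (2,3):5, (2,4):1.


Dijkstra from 0:
Distances: {0: 0, 1: 9, 2: 4, 3: 8, 4: 3}
Shortest distance to 4 = 3, path = [0, 4]


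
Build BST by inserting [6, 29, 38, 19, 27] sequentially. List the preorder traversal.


Root = 6; build tree by BST insertion.
Preorder traversal: [6, 29, 19, 27, 38]


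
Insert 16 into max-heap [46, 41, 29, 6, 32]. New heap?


Append 16: [46, 41, 29, 6, 32, 16]
Bubble up: no swaps needed
Result: [46, 41, 29, 6, 32, 16]


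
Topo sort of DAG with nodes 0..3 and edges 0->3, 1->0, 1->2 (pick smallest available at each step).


Kahn's algorithm, process smallest node first
Order: [1, 0, 2, 3]


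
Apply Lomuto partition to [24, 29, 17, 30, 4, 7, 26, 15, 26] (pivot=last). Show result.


Elements <= 26 go left of pivot.
Result: [24, 17, 4, 7, 26, 15, 26, 30, 29], pivot at index 6


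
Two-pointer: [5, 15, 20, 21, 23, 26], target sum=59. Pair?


Two pointers: lo=0, hi=5
No pair sums to 59


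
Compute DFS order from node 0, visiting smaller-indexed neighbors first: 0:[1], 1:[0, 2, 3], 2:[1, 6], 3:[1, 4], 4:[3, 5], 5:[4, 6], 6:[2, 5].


DFS stack-based: start with [0]
Visit order: [0, 1, 2, 6, 5, 4, 3]


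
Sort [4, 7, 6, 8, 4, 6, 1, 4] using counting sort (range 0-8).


Count array: [0, 1, 0, 0, 3, 0, 2, 1, 1]
Reconstruct: [1, 4, 4, 4, 6, 6, 7, 8]


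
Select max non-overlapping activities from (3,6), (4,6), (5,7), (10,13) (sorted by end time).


Greedy: pick earliest-ending, then skip overlaps.
Selected (2 activities): [(3, 6), (10, 13)]


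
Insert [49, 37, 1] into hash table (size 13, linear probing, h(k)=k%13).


Insertions: 49->slot 10; 37->slot 11; 1->slot 1
Table: [None, 1, None, None, None, None, None, None, None, None, 49, 37, None]


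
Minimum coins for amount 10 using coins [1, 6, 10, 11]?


dp[0]=0; dp[i]=1+min(dp[i-c] for c in coins)
...dp[5]=5, dp[6]=1, dp[7]=2, dp[8]=3, dp[9]=4, dp[10]=1
Minimum coins for 10 = 1


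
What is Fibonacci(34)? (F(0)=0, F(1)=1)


F(n)=F(n-1)+F(n-2)
...F(32)=2178309, F(33)=3524578, F(34)=5702887


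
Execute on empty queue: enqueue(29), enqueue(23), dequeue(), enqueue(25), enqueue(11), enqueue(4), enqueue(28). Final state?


enqueue(29) -> [29]
enqueue(23) -> [29, 23]
dequeue() returns 29 -> [23]
enqueue(25) -> [23, 25]
enqueue(11) -> [23, 25, 11]
enqueue(4) -> [23, 25, 11, 4]
enqueue(28) -> [23, 25, 11, 4, 28]
Final queue (front to back): [23, 25, 11, 4, 28]


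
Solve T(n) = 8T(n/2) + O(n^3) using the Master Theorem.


a=8, b=2, c=3. log_2(8)=3 = c=3. Case 2: O(n^c log n) = O(n^3 log n)
Complexity: O(n^3 log n)


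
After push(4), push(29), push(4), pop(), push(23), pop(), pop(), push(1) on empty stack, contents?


push(4) -> [4]
push(29) -> [4, 29]
push(4) -> [4, 29, 4]
pop() returns 4 -> [4, 29]
push(23) -> [4, 29, 23]
pop() returns 23 -> [4, 29]
pop() returns 29 -> [4]
push(1) -> [4, 1]
Final stack (bottom to top): [4, 1]


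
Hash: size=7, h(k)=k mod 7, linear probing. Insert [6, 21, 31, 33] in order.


Insertions: 6->slot 6; 21->slot 0; 31->slot 3; 33->slot 5
Table: [21, None, None, 31, None, 33, 6]


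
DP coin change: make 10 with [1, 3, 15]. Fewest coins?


dp[0]=0; dp[i]=1+min(dp[i-c] for c in coins)
...dp[5]=3, dp[6]=2, dp[7]=3, dp[8]=4, dp[9]=3, dp[10]=4
Minimum coins for 10 = 4


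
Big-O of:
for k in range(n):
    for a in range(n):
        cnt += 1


Per nesting level: O(n) * O(n) = O(n^2)
Complexity: O(n^2)


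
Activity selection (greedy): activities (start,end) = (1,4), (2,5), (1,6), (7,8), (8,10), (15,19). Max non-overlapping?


Greedy: pick earliest-ending, then skip overlaps.
Selected (4 activities): [(1, 4), (7, 8), (8, 10), (15, 19)]


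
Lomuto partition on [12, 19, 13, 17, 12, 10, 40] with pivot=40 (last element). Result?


Elements <= 40 go left of pivot.
Result: [12, 19, 13, 17, 12, 10, 40], pivot at index 6


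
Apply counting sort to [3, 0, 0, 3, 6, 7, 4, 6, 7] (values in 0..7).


Count array: [2, 0, 0, 2, 1, 0, 2, 2]
Reconstruct: [0, 0, 3, 3, 4, 6, 6, 7, 7]


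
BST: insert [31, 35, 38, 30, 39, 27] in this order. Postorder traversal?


Root = 31; build tree by BST insertion.
Postorder traversal: [27, 30, 39, 38, 35, 31]


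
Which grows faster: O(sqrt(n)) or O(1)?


constant grows slower than sublinear
O(1) is asymptotically smaller; O(sqrt(n)) grows faster


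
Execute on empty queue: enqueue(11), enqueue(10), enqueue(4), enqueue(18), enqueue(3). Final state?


enqueue(11) -> [11]
enqueue(10) -> [11, 10]
enqueue(4) -> [11, 10, 4]
enqueue(18) -> [11, 10, 4, 18]
enqueue(3) -> [11, 10, 4, 18, 3]
Final queue (front to back): [11, 10, 4, 18, 3]


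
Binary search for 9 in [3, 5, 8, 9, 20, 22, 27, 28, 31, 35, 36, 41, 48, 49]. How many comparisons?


Search for 9:
[0,13] mid=6 arr[6]=27
[0,5] mid=2 arr[2]=8
[3,5] mid=4 arr[4]=20
[3,3] mid=3 arr[3]=9
Total: 4 comparisons


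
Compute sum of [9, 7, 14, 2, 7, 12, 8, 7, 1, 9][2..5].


Prefix sums: [0, 9, 16, 30, 32, 39, 51, 59, 66, 67, 76]
Sum[2..5] = prefix[6] - prefix[2] = 51 - 16 = 35


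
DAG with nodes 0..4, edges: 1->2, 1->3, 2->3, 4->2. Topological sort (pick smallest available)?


Kahn's algorithm, process smallest node first
Order: [0, 1, 4, 2, 3]


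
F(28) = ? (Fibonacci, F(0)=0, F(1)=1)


F(n)=F(n-1)+F(n-2)
...F(26)=121393, F(27)=196418, F(28)=317811


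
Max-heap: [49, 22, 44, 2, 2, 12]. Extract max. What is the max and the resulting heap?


Max = 49
Replace root with last, heapify down
Resulting heap: [44, 22, 12, 2, 2]


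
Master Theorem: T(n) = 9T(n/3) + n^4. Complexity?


a=9, b=3, c=4. log_3(9)=2 < c=4. Case 3: O(n^c) = O(n^4)
Complexity: O(n^4)


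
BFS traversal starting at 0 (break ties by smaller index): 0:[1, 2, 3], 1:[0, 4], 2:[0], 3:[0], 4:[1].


BFS queue: start with [0]
Visit order: [0, 1, 2, 3, 4]


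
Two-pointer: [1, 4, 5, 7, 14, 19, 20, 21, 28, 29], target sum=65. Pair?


Two pointers: lo=0, hi=9
No pair sums to 65


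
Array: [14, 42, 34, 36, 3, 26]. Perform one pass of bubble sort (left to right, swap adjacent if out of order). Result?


After one pass: [14, 34, 36, 3, 26, 42]


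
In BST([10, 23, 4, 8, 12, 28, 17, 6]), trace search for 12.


BST root = 10
Search for 12: compare at each node
Path: [10, 23, 12]


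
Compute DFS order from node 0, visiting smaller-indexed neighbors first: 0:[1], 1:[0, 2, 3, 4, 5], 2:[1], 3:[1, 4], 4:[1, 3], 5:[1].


DFS stack-based: start with [0]
Visit order: [0, 1, 2, 3, 4, 5]


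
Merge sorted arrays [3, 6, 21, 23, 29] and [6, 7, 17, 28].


Compare heads, take smaller each step.
Merged: [3, 6, 6, 7, 17, 21, 23, 28, 29]


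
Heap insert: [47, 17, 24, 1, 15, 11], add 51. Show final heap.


Append 51: [47, 17, 24, 1, 15, 11, 51]
Bubble up: swap idx 6(51) with idx 2(24); swap idx 2(51) with idx 0(47)
Result: [51, 17, 47, 1, 15, 11, 24]


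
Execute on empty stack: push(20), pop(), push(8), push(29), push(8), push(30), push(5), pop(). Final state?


push(20) -> [20]
pop() returns 20 -> []
push(8) -> [8]
push(29) -> [8, 29]
push(8) -> [8, 29, 8]
push(30) -> [8, 29, 8, 30]
push(5) -> [8, 29, 8, 30, 5]
pop() returns 5 -> [8, 29, 8, 30]
Final stack (bottom to top): [8, 29, 8, 30]


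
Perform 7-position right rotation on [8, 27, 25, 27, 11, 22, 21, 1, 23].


Right rotate by 7: [25, 27, 11, 22, 21, 1, 23, 8, 27]


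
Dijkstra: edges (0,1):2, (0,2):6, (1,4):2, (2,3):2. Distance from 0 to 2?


Dijkstra from 0:
Distances: {0: 0, 1: 2, 2: 6, 3: 8, 4: 4}
Shortest distance to 2 = 6, path = [0, 2]


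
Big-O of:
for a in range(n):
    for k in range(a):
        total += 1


Per nesting level: O(n) * O(n) [triangular over a] = O(n^2)
Complexity: O(n^2)


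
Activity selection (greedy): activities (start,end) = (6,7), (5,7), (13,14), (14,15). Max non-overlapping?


Greedy: pick earliest-ending, then skip overlaps.
Selected (3 activities): [(6, 7), (13, 14), (14, 15)]


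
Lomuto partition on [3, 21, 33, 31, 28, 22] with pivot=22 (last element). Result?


Elements <= 22 go left of pivot.
Result: [3, 21, 22, 31, 28, 33], pivot at index 2


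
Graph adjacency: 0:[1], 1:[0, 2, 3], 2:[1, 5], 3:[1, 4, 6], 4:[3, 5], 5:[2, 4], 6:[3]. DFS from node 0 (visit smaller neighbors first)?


DFS stack-based: start with [0]
Visit order: [0, 1, 2, 5, 4, 3, 6]


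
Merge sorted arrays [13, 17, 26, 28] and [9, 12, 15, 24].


Compare heads, take smaller each step.
Merged: [9, 12, 13, 15, 17, 24, 26, 28]


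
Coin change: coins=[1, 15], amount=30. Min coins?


dp[0]=0; dp[i]=1+min(dp[i-c] for c in coins)
...dp[25]=11, dp[26]=12, dp[27]=13, dp[28]=14, dp[29]=15, dp[30]=2
Minimum coins for 30 = 2


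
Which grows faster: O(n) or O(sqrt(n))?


sublinear grows slower than linear
O(sqrt(n)) is asymptotically smaller; O(n) grows faster


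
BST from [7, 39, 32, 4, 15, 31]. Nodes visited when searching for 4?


BST root = 7
Search for 4: compare at each node
Path: [7, 4]


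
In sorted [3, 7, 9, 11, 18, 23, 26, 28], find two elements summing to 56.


Two pointers: lo=0, hi=7
No pair sums to 56


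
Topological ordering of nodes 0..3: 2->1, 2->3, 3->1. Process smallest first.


Kahn's algorithm, process smallest node first
Order: [0, 2, 3, 1]


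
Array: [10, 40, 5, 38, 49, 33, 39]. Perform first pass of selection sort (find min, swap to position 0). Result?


After one pass: [5, 40, 10, 38, 49, 33, 39]


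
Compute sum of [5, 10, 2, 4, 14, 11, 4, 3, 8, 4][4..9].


Prefix sums: [0, 5, 15, 17, 21, 35, 46, 50, 53, 61, 65]
Sum[4..9] = prefix[10] - prefix[4] = 65 - 21 = 44


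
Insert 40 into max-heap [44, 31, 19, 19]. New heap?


Append 40: [44, 31, 19, 19, 40]
Bubble up: swap idx 4(40) with idx 1(31)
Result: [44, 40, 19, 19, 31]


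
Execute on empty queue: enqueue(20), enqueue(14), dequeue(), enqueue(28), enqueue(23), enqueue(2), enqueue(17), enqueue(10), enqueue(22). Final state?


enqueue(20) -> [20]
enqueue(14) -> [20, 14]
dequeue() returns 20 -> [14]
enqueue(28) -> [14, 28]
enqueue(23) -> [14, 28, 23]
enqueue(2) -> [14, 28, 23, 2]
enqueue(17) -> [14, 28, 23, 2, 17]
enqueue(10) -> [14, 28, 23, 2, 17, 10]
enqueue(22) -> [14, 28, 23, 2, 17, 10, 22]
Final queue (front to back): [14, 28, 23, 2, 17, 10, 22]


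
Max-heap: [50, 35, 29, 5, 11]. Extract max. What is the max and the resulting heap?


Max = 50
Replace root with last, heapify down
Resulting heap: [35, 11, 29, 5]


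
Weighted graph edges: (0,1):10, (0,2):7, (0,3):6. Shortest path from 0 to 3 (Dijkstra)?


Dijkstra from 0:
Distances: {0: 0, 1: 10, 2: 7, 3: 6}
Shortest distance to 3 = 6, path = [0, 3]


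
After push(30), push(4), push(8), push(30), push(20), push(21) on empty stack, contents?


push(30) -> [30]
push(4) -> [30, 4]
push(8) -> [30, 4, 8]
push(30) -> [30, 4, 8, 30]
push(20) -> [30, 4, 8, 30, 20]
push(21) -> [30, 4, 8, 30, 20, 21]
Final stack (bottom to top): [30, 4, 8, 30, 20, 21]


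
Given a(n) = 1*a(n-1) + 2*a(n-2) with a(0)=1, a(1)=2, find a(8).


Build bottom-up:
...a(6)=64, a(7)=128, a(8)=1*128+2*64=256


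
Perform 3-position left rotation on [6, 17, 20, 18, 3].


Left rotate by 3: [18, 3, 6, 17, 20]


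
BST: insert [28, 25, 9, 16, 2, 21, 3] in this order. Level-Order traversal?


Root = 28; build tree by BST insertion.
Level-Order traversal: [28, 25, 9, 2, 16, 3, 21]


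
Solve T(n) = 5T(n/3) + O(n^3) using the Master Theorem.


a=5, b=3, c=3. log_3(5)=1.465 < c=3. Case 3: O(n^c) = O(n^3)
Complexity: O(n^3)


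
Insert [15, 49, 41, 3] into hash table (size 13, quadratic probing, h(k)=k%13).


Insertions: 15->slot 2; 49->slot 10; 41->slot 3; 3->slot 4
Table: [None, None, 15, 41, 3, None, None, None, None, None, 49, None, None]


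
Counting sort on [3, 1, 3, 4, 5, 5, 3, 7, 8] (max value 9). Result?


Count array: [0, 1, 0, 3, 1, 2, 0, 1, 1, 0]
Reconstruct: [1, 3, 3, 3, 4, 5, 5, 7, 8]


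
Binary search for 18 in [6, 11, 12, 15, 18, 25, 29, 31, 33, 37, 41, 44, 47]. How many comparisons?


Search for 18:
[0,12] mid=6 arr[6]=29
[0,5] mid=2 arr[2]=12
[3,5] mid=4 arr[4]=18
Total: 3 comparisons


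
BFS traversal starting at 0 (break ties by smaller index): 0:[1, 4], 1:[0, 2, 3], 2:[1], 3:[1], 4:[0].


BFS queue: start with [0]
Visit order: [0, 1, 4, 2, 3]


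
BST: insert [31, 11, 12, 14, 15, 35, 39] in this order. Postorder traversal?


Root = 31; build tree by BST insertion.
Postorder traversal: [15, 14, 12, 11, 39, 35, 31]


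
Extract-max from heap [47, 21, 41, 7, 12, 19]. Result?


Max = 47
Replace root with last, heapify down
Resulting heap: [41, 21, 19, 7, 12]


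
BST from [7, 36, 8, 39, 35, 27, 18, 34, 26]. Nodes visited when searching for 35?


BST root = 7
Search for 35: compare at each node
Path: [7, 36, 8, 35]


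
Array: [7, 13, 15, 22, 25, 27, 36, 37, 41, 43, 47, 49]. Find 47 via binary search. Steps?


Search for 47:
[0,11] mid=5 arr[5]=27
[6,11] mid=8 arr[8]=41
[9,11] mid=10 arr[10]=47
Total: 3 comparisons


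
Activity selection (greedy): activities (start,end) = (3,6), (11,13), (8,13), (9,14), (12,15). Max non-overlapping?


Greedy: pick earliest-ending, then skip overlaps.
Selected (2 activities): [(3, 6), (11, 13)]


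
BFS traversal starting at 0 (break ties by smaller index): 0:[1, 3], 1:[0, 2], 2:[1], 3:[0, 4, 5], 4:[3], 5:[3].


BFS queue: start with [0]
Visit order: [0, 1, 3, 2, 4, 5]


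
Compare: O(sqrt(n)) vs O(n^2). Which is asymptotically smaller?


sublinear grows slower than quadratic
O(sqrt(n)) is asymptotically smaller; O(n^2) grows faster


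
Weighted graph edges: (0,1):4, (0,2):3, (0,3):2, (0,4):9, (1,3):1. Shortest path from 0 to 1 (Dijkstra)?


Dijkstra from 0:
Distances: {0: 0, 1: 3, 2: 3, 3: 2, 4: 9}
Shortest distance to 1 = 3, path = [0, 3, 1]


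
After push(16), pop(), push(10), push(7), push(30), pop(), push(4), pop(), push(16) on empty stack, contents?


push(16) -> [16]
pop() returns 16 -> []
push(10) -> [10]
push(7) -> [10, 7]
push(30) -> [10, 7, 30]
pop() returns 30 -> [10, 7]
push(4) -> [10, 7, 4]
pop() returns 4 -> [10, 7]
push(16) -> [10, 7, 16]
Final stack (bottom to top): [10, 7, 16]


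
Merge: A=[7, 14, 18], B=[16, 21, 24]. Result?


Compare heads, take smaller each step.
Merged: [7, 14, 16, 18, 21, 24]


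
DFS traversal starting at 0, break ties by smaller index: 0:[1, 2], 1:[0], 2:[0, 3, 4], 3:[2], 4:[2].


DFS stack-based: start with [0]
Visit order: [0, 1, 2, 3, 4]


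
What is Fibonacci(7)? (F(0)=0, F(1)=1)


F(n)=F(n-1)+F(n-2)
...F(5)=5, F(6)=8, F(7)=13


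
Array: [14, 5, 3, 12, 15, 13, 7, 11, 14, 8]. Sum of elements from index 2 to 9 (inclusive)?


Prefix sums: [0, 14, 19, 22, 34, 49, 62, 69, 80, 94, 102]
Sum[2..9] = prefix[10] - prefix[2] = 102 - 19 = 83


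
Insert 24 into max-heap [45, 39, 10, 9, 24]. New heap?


Append 24: [45, 39, 10, 9, 24, 24]
Bubble up: swap idx 5(24) with idx 2(10)
Result: [45, 39, 24, 9, 24, 10]


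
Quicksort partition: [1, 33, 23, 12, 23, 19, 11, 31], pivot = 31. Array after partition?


Elements <= 31 go left of pivot.
Result: [1, 23, 12, 23, 19, 11, 31, 33], pivot at index 6


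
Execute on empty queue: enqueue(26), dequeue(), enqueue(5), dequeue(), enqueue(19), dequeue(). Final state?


enqueue(26) -> [26]
dequeue() returns 26 -> []
enqueue(5) -> [5]
dequeue() returns 5 -> []
enqueue(19) -> [19]
dequeue() returns 19 -> []
Final queue (front to back): []


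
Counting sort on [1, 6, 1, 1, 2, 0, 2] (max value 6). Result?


Count array: [1, 3, 2, 0, 0, 0, 1]
Reconstruct: [0, 1, 1, 1, 2, 2, 6]


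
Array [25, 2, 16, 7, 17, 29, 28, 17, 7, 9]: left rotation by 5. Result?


Left rotate by 5: [29, 28, 17, 7, 9, 25, 2, 16, 7, 17]


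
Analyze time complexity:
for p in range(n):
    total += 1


Per nesting level: O(n) = O(n)
Complexity: O(n)


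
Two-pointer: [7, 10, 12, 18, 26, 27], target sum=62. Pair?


Two pointers: lo=0, hi=5
No pair sums to 62


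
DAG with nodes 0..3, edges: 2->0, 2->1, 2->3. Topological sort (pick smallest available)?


Kahn's algorithm, process smallest node first
Order: [2, 0, 1, 3]


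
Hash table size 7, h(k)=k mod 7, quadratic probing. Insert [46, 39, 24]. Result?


Insertions: 46->slot 4; 39->slot 5; 24->slot 3
Table: [None, None, None, 24, 46, 39, None]


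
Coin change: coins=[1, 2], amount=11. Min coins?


dp[0]=0; dp[i]=1+min(dp[i-c] for c in coins)
...dp[6]=3, dp[7]=4, dp[8]=4, dp[9]=5, dp[10]=5, dp[11]=6
Minimum coins for 11 = 6


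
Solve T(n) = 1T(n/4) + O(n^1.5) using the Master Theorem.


a=1, b=4, c=1.5. log_4(1)=0 < c=1.5. Case 3: O(n^c) = O(n^1.500)
Complexity: O(n^1.500)


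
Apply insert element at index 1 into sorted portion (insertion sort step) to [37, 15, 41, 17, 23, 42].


After one pass: [15, 37, 41, 17, 23, 42]


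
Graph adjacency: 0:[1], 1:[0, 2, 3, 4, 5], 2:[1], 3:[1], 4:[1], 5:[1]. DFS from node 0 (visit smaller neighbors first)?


DFS stack-based: start with [0]
Visit order: [0, 1, 2, 3, 4, 5]


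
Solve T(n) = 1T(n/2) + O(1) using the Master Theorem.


a=1, b=2, c=0. log_2(1)=0 = c=0. Case 2: O(n^c log n) = O(log n)
Complexity: O(log n)


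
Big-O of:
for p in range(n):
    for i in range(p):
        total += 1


Per nesting level: O(n) * O(n) [triangular over p] = O(n^2)
Complexity: O(n^2)


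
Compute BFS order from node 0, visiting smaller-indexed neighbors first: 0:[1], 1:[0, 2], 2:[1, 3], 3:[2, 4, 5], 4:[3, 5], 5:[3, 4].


BFS queue: start with [0]
Visit order: [0, 1, 2, 3, 4, 5]


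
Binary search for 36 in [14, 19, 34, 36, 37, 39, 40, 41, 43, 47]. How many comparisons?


Search for 36:
[0,9] mid=4 arr[4]=37
[0,3] mid=1 arr[1]=19
[2,3] mid=2 arr[2]=34
[3,3] mid=3 arr[3]=36
Total: 4 comparisons


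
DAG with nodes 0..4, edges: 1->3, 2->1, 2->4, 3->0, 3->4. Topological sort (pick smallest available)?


Kahn's algorithm, process smallest node first
Order: [2, 1, 3, 0, 4]


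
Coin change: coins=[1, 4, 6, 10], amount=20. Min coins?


dp[0]=0; dp[i]=1+min(dp[i-c] for c in coins)
...dp[15]=3, dp[16]=2, dp[17]=3, dp[18]=3, dp[19]=4, dp[20]=2
Minimum coins for 20 = 2


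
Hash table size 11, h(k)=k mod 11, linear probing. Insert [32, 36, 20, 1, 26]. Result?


Insertions: 32->slot 10; 36->slot 3; 20->slot 9; 1->slot 1; 26->slot 4
Table: [None, 1, None, 36, 26, None, None, None, None, 20, 32]


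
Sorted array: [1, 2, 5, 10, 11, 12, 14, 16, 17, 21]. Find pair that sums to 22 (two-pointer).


Two pointers: lo=0, hi=9
Found pair: (1, 21) summing to 22


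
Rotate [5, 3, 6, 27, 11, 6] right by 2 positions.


Right rotate by 2: [11, 6, 5, 3, 6, 27]


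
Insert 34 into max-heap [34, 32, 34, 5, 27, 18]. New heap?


Append 34: [34, 32, 34, 5, 27, 18, 34]
Bubble up: no swaps needed
Result: [34, 32, 34, 5, 27, 18, 34]


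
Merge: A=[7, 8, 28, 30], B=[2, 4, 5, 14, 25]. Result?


Compare heads, take smaller each step.
Merged: [2, 4, 5, 7, 8, 14, 25, 28, 30]


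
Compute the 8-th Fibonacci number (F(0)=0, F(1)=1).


F(n)=F(n-1)+F(n-2)
...F(6)=8, F(7)=13, F(8)=21


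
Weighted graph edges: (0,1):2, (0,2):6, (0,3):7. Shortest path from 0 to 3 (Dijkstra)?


Dijkstra from 0:
Distances: {0: 0, 1: 2, 2: 6, 3: 7}
Shortest distance to 3 = 7, path = [0, 3]


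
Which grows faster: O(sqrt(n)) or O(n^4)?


sublinear grows slower than quartic
O(sqrt(n)) is asymptotically smaller; O(n^4) grows faster


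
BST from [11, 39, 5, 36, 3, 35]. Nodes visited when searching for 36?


BST root = 11
Search for 36: compare at each node
Path: [11, 39, 36]


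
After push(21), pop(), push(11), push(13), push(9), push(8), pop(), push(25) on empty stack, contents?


push(21) -> [21]
pop() returns 21 -> []
push(11) -> [11]
push(13) -> [11, 13]
push(9) -> [11, 13, 9]
push(8) -> [11, 13, 9, 8]
pop() returns 8 -> [11, 13, 9]
push(25) -> [11, 13, 9, 25]
Final stack (bottom to top): [11, 13, 9, 25]
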